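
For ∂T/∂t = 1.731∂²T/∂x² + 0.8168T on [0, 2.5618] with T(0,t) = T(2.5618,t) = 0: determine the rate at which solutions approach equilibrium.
Eigenvalues: λₙ = 1.731n²π²/2.5618² - 0.8168.
First three modes:
  n=1: λ₁ = 1.731π²/2.5618² - 0.8168 ≈ 1.786
  n=2: λ₂ = 6.924π²/2.5618² - 0.8168 ≈ 9.596
  n=3: λ₃ = 15.579π²/2.5618² - 0.8168 ≈ 22.612
Since 1.731π²/2.5618² ≈ 2.603 > 0.8168, all λₙ > 0.
The n=1 mode decays slowest → dominates as t → ∞.
Asymptotic: T ~ c₁ sin(πx/2.5618) e^{-λ₁t} with decay rate λ₁ ≈ 1.786.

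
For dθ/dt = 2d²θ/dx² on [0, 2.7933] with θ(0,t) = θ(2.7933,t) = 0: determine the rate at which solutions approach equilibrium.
Eigenvalues: λₙ = 2n²π²/2.7933².
First three modes:
  n=1: λ₁ = 2π²/2.7933² ≈ 2.53
  n=2: λ₂ = 8π²/2.7933² ≈ 10.119 (4× faster decay)
  n=3: λ₃ = 18π²/2.7933² ≈ 22.769 (9× faster decay)
As t → ∞, higher modes decay exponentially faster. The n=1 mode dominates: θ ~ c₁ sin(πx/2.7933) e^{-λ₁t}.
Decay rate: λ₁ = 2π²/2.7933² ≈ 2.53.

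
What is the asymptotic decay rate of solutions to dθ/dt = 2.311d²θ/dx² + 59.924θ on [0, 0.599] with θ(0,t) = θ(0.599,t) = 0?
Eigenvalues: λₙ = 2.311n²π²/0.599² - 59.924.
First three modes:
  n=1: λ₁ = 2.311π²/0.599² - 59.924 ≈ 3.645
  n=2: λ₂ = 9.244π²/0.599² - 59.924 ≈ 194.352
  n=3: λ₃ = 20.799π²/0.599² - 59.924 ≈ 512.198
Since 2.311π²/0.599² ≈ 63.569 > 59.924, all λₙ > 0.
The n=1 mode decays slowest → dominates as t → ∞.
Asymptotic: θ ~ c₁ sin(πx/0.599) e^{-λ₁t} with decay rate λ₁ ≈ 3.645.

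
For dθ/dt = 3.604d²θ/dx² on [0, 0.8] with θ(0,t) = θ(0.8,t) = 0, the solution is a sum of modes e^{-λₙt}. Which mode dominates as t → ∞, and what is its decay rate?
Eigenvalues: λₙ = 3.604n²π²/0.8².
First three modes:
  n=1: λ₁ = 3.604π²/0.8² ≈ 55.578
  n=2: λ₂ = 14.416π²/0.8² ≈ 222.313 (4× faster decay)
  n=3: λ₃ = 32.436π²/0.8² ≈ 500.204 (9× faster decay)
As t → ∞, higher modes decay exponentially faster. The n=1 mode dominates: θ ~ c₁ sin(πx/0.8) e^{-λ₁t}.
Decay rate: λ₁ = 3.604π²/0.8² ≈ 55.578.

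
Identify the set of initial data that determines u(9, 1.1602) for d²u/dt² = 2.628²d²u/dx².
Domain of dependence: [5.9509944, 12.0490056]. Signals travel at speed 2.628, so data within |x - 9| ≤ 2.628·1.1602 = 3.0490056 can reach the point.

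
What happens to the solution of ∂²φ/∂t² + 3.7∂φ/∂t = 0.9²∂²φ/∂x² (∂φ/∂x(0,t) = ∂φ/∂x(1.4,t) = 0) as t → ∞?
φ → constant (steady state). Damping (γ=3.7) dissipates the nonconstant modes; with Neumann BCs the spatial average obeys M''+γM'=0 and tends to a finite limit.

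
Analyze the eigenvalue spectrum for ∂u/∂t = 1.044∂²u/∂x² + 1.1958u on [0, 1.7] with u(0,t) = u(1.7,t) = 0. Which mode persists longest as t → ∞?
Eigenvalues: λₙ = 1.044n²π²/1.7² - 1.1958.
First three modes:
  n=1: λ₁ = 1.044π²/1.7² - 1.1958 ≈ 2.37
  n=2: λ₂ = 4.176π²/1.7² - 1.1958 ≈ 13.066
  n=3: λ₃ = 9.396π²/1.7² - 1.1958 ≈ 30.892
Since 1.044π²/1.7² ≈ 3.565 > 1.1958, all λₙ > 0.
The n=1 mode decays slowest → dominates as t → ∞.
Asymptotic: u ~ c₁ sin(πx/1.7) e^{-λ₁t} with decay rate λ₁ ≈ 2.37.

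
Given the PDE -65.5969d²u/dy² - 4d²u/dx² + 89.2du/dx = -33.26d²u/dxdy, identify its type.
Rewriting in standard form: -4d²u/dx² + 33.26d²u/dxdy - 65.5969d²u/dy² + 89.2du/dx = 0. The second-order coefficients are A = -4, B = 33.26, C = -65.5969. Since B² - 4AC = 56.6772 > 0, this is a hyperbolic PDE.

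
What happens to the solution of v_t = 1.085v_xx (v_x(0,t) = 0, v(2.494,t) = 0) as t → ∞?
v → 0. Heat escapes through the Dirichlet boundary.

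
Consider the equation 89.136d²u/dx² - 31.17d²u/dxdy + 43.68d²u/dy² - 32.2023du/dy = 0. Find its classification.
Elliptic. (A = 89.136, B = -31.17, C = 43.68 gives B² - 4AC = -14602.27302.)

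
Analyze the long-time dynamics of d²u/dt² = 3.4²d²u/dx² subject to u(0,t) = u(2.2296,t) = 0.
Long-time behavior: u oscillates (no decay). Energy is conserved; the solution oscillates indefinitely as standing waves.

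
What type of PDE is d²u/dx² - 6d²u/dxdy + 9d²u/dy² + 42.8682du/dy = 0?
With A = 1, B = -6, C = 9, the discriminant is 0. This is a parabolic PDE.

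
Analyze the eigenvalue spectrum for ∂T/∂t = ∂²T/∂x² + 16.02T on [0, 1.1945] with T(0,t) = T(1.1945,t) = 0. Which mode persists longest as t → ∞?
Eigenvalues: λₙ = n²π²/1.1945² - 16.02.
First three modes:
  n=1: λ₁ = π²/1.1945² - 16.02 ≈ -9.103
  n=2: λ₂ = 4π²/1.1945² - 16.02 ≈ 11.649
  n=3: λ₃ = 9π²/1.1945² - 16.02 ≈ 46.234
Since π²/1.1945² ≈ 6.917 < 16.02, λ₁ < 0.
The n=1 mode grows fastest (−λₙ is largest for n=1) → dominates.
Asymptotic: T ~ c₁ sin(πx/1.1945) e^{9.103t} (exponential growth at rate −λ₁ ≈ 9.103).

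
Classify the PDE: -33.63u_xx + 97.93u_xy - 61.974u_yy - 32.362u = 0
A = -33.63, B = 97.93, C = -61.974. Discriminant B² - 4AC = 1253.54242. Since 1253.54242 > 0, hyperbolic.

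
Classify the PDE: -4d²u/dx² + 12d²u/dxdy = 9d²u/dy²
Rewriting in standard form: -4d²u/dx² + 12d²u/dxdy - 9d²u/dy² = 0. A = -4, B = 12, C = -9. Discriminant B² - 4AC = 0. Since 0 = 0, parabolic.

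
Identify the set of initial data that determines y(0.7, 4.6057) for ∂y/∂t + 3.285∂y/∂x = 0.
A single point: x = -14.4297245. The characteristic through (0.7, 4.6057) is x - 3.285t = const, so x = 0.7 - 3.285·4.6057 = -14.4297245.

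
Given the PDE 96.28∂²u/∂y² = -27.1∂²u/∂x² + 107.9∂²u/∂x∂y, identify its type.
Rewriting in standard form: 27.1∂²u/∂x² - 107.9∂²u/∂x∂y + 96.28∂²u/∂y² = 0. The second-order coefficients are A = 27.1, B = -107.9, C = 96.28. Since B² - 4AC = 1205.658 > 0, this is a hyperbolic PDE.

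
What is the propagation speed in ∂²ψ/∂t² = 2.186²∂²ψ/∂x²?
Speed = 2.186. Information travels along characteristics x = x₀ ± 2.186t.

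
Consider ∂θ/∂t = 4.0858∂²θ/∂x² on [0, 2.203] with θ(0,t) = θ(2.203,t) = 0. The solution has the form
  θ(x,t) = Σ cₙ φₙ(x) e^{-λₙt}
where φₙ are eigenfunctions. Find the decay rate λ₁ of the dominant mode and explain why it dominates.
Eigenvalues: λₙ = 4.0858n²π²/2.203².
First three modes:
  n=1: λ₁ = 4.0858π²/2.203² ≈ 8.309
  n=2: λ₂ = 16.3432π²/2.203² ≈ 33.236 (4× faster decay)
  n=3: λ₃ = 36.7722π²/2.203² ≈ 74.781 (9× faster decay)
As t → ∞, higher modes decay exponentially faster. The n=1 mode dominates: θ ~ c₁ sin(πx/2.203) e^{-λ₁t}.
Decay rate: λ₁ = 4.0858π²/2.203² ≈ 8.309.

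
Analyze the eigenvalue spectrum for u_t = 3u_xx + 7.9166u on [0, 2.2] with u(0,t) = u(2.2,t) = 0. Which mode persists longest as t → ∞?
Eigenvalues: λₙ = 3n²π²/2.2² - 7.9166.
First three modes:
  n=1: λ₁ = 3π²/2.2² - 7.9166 ≈ -1.799
  n=2: λ₂ = 12π²/2.2² - 7.9166 ≈ 16.553
  n=3: λ₃ = 27π²/2.2² - 7.9166 ≈ 47.141
Since 3π²/2.2² ≈ 6.118 < 7.9166, λ₁ < 0.
The n=1 mode grows fastest (−λₙ is largest for n=1) → dominates.
Asymptotic: u ~ c₁ sin(πx/2.2) e^{1.799t} (exponential growth at rate −λ₁ ≈ 1.799).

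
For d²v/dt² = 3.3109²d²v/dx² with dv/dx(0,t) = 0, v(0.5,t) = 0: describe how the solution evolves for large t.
v oscillates (no decay). Energy is conserved; the solution oscillates indefinitely as standing waves.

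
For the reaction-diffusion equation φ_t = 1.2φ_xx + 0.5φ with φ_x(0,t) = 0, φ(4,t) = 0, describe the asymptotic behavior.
φ grows unboundedly. Reaction dominates diffusion (r=0.5 > κπ²/(4L²)≈0.19); solution grows exponentially.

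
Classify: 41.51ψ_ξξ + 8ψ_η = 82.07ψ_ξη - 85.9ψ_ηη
Rewriting in standard form: 41.51ψ_ξξ - 82.07ψ_ξη + 85.9ψ_ηη + 8ψ_η = 0. Elliptic (discriminant = -7527.3511).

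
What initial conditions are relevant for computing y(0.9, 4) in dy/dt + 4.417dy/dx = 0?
A single point: x = -16.768. The characteristic through (0.9, 4) is x - 4.417t = const, so x = 0.9 - 4.417·4 = -16.768.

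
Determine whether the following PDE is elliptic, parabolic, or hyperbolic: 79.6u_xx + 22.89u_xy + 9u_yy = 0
Coefficients: A = 79.6, B = 22.89, C = 9. B² - 4AC = -2341.6479, which is negative, so the equation is elliptic.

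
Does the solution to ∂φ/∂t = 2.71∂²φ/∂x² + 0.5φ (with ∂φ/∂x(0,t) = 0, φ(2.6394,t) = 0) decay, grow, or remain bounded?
φ → 0. Diffusion dominates reaction (r=0.5 < κπ²/(4L²)≈0.96); solution decays.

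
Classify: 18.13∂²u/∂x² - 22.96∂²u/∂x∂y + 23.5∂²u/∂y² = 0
Elliptic (discriminant = -1177.0584).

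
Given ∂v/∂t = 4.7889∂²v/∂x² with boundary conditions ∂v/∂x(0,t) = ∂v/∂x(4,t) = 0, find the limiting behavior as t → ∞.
v → constant (steady state). Heat is conserved (no flux at boundaries); solution approaches the spatial average.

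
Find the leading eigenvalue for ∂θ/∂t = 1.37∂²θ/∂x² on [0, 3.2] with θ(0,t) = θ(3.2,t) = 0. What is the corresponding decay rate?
Eigenvalues: λₙ = 1.37n²π²/3.2².
First three modes:
  n=1: λ₁ = 1.37π²/3.2² ≈ 1.32
  n=2: λ₂ = 5.48π²/3.2² ≈ 5.282 (4× faster decay)
  n=3: λ₃ = 12.33π²/3.2² ≈ 11.884 (9× faster decay)
As t → ∞, higher modes decay exponentially faster. The n=1 mode dominates: θ ~ c₁ sin(πx/3.2) e^{-λ₁t}.
Decay rate: λ₁ = 1.37π²/3.2² ≈ 1.32.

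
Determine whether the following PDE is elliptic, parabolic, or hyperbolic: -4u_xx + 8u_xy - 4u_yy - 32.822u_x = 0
Coefficients: A = -4, B = 8, C = -4. B² - 4AC = 0, which is zero, so the equation is parabolic.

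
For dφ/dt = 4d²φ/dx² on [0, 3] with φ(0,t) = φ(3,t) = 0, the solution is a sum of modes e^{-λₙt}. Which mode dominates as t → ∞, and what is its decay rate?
Eigenvalues: λₙ = 4n²π²/3².
First three modes:
  n=1: λ₁ = 4π²/3² ≈ 4.386
  n=2: λ₂ = 16π²/3² ≈ 17.546 (4× faster decay)
  n=3: λ₃ = 36π²/3² ≈ 39.478 (9× faster decay)
As t → ∞, higher modes decay exponentially faster. The n=1 mode dominates: φ ~ c₁ sin(πx/3) e^{-λ₁t}.
Decay rate: λ₁ = 4π²/3² ≈ 4.386.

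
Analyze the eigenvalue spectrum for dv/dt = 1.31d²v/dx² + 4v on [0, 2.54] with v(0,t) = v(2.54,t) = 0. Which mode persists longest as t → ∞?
Eigenvalues: λₙ = 1.31n²π²/2.54² - 4.
First three modes:
  n=1: λ₁ = 1.31π²/2.54² - 4 ≈ -1.996
  n=2: λ₂ = 5.24π²/2.54² - 4 ≈ 4.016
  n=3: λ₃ = 11.79π²/2.54² - 4 ≈ 14.036
Since 1.31π²/2.54² ≈ 2.004 < 4, λ₁ < 0.
The n=1 mode grows fastest (−λₙ is largest for n=1) → dominates.
Asymptotic: v ~ c₁ sin(πx/2.54) e^{1.996t} (exponential growth at rate −λ₁ ≈ 1.996).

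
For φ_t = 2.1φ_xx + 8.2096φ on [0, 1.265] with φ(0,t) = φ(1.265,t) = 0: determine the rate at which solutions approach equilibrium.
Eigenvalues: λₙ = 2.1n²π²/1.265² - 8.2096.
First three modes:
  n=1: λ₁ = 2.1π²/1.265² - 8.2096 ≈ 4.742
  n=2: λ₂ = 8.4π²/1.265² - 8.2096 ≈ 43.599
  n=3: λ₃ = 18.9π²/1.265² - 8.2096 ≈ 108.359
Since 2.1π²/1.265² ≈ 12.952 > 8.2096, all λₙ > 0.
The n=1 mode decays slowest → dominates as t → ∞.
Asymptotic: φ ~ c₁ sin(πx/1.265) e^{-λ₁t} with decay rate λ₁ ≈ 4.742.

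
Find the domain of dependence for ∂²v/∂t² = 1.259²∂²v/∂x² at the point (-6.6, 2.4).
Domain of dependence: [-9.6216, -3.5784]. Signals travel at speed 1.259, so data within |x - -6.6| ≤ 1.259·2.4 = 3.0216 can reach the point.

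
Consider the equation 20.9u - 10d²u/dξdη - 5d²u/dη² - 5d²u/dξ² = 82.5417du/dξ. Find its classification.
Rewriting in standard form: -5d²u/dξ² - 10d²u/dξdη - 5d²u/dη² - 82.5417du/dξ + 20.9u = 0. Parabolic. (A = -5, B = -10, C = -5 gives B² - 4AC = 0.)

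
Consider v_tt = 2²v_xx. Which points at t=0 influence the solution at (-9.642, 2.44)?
Domain of dependence: [-14.522, -4.762]. Signals travel at speed 2, so data within |x - -9.642| ≤ 2·2.44 = 4.88 can reach the point.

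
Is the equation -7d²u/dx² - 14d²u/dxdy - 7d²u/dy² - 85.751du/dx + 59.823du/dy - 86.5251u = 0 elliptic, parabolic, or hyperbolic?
Computing B² - 4AC with A = -7, B = -14, C = -7: discriminant = 0 (zero). Answer: parabolic.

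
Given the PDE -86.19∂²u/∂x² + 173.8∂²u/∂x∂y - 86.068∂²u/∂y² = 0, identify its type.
The second-order coefficients are A = -86.19, B = 173.8, C = -86.068. Since B² - 4AC = 533.63632 > 0, this is a hyperbolic PDE.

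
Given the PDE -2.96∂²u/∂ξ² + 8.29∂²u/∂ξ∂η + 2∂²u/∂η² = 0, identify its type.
The second-order coefficients are A = -2.96, B = 8.29, C = 2. Since B² - 4AC = 92.4041 > 0, this is a hyperbolic PDE.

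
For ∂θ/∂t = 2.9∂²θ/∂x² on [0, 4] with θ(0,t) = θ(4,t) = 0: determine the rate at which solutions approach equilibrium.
Eigenvalues: λₙ = 2.9n²π²/4².
First three modes:
  n=1: λ₁ = 2.9π²/4² ≈ 1.789
  n=2: λ₂ = 11.6π²/4² ≈ 7.155 (4× faster decay)
  n=3: λ₃ = 26.1π²/4² ≈ 16.1 (9× faster decay)
As t → ∞, higher modes decay exponentially faster. The n=1 mode dominates: θ ~ c₁ sin(πx/4) e^{-λ₁t}.
Decay rate: λ₁ = 2.9π²/4² ≈ 1.789.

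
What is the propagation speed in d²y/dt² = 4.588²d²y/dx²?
Speed = 4.588. Information travels along characteristics x = x₀ ± 4.588t.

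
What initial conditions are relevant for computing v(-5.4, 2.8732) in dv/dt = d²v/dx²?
The entire real line. The heat equation has infinite propagation speed: any initial disturbance instantly affects all points (though exponentially small far away).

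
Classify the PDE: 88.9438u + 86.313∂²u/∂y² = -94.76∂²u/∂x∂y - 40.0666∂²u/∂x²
Rewriting in standard form: 40.0666∂²u/∂x² + 94.76∂²u/∂x∂y + 86.313∂²u/∂y² + 88.9438u = 0. A = 40.0666, B = 94.76, C = 86.313. Discriminant B² - 4AC = -4853.6161832. Since -4853.6161832 < 0, elliptic.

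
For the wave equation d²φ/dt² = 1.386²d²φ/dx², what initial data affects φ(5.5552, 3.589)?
Domain of dependence: [0.580846, 10.529554]. Signals travel at speed 1.386, so data within |x - 5.5552| ≤ 1.386·3.589 = 4.974354 can reach the point.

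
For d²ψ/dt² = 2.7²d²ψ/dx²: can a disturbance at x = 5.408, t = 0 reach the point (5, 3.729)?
Yes. The domain of dependence is [-5.0683, 15.0683], and 5.408 ∈ [-5.0683, 15.0683].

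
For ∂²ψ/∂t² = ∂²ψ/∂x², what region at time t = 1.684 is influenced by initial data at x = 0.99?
Domain of influence: [-0.694, 2.674]. Data at x = 0.99 spreads outward at speed 1.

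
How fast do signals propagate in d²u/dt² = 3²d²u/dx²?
Speed = 3. Information travels along characteristics x = x₀ ± 3t.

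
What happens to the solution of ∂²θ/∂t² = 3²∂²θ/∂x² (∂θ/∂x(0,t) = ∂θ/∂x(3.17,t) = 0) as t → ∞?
θ oscillates about a mean that drifts linearly in t (generically unbounded; no decay). There is no damping, so the nonconstant modes persist as standing waves (energy conserved, no decay). But with Neumann conditions at both ends the constant mode has eigenvalue 0: the spatial mean M(t) of θ satisfies M'' = 0, so M(t) = M(0) + M'(0)·t. Unless the initial velocity has zero mean (∫θ_t(x,0)dx = 0), the solution grows linearly in t (unbounded, though not exponentially); if it does have zero mean, the solution stays bounded and simply oscillates.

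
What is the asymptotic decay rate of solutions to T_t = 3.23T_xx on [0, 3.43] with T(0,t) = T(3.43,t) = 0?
Eigenvalues: λₙ = 3.23n²π²/3.43².
First three modes:
  n=1: λ₁ = 3.23π²/3.43² ≈ 2.71
  n=2: λ₂ = 12.92π²/3.43² ≈ 10.839 (4× faster decay)
  n=3: λ₃ = 29.07π²/3.43² ≈ 24.387 (9× faster decay)
As t → ∞, higher modes decay exponentially faster. The n=1 mode dominates: T ~ c₁ sin(πx/3.43) e^{-λ₁t}.
Decay rate: λ₁ = 3.23π²/3.43² ≈ 2.71.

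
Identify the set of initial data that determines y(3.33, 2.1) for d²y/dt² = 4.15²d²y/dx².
Domain of dependence: [-5.385, 12.045]. Signals travel at speed 4.15, so data within |x - 3.33| ≤ 4.15·2.1 = 8.715 can reach the point.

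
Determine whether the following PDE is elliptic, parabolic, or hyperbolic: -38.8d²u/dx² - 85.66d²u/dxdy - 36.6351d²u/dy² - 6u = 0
Coefficients: A = -38.8, B = -85.66, C = -36.6351. B² - 4AC = 1651.86808, which is positive, so the equation is hyperbolic.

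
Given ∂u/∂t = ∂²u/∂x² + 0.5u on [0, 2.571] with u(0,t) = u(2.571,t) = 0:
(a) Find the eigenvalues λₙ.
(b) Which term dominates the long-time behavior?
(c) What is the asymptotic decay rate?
Eigenvalues: λₙ = n²π²/2.571² - 0.5.
First three modes:
  n=1: λ₁ = π²/2.571² - 0.5 ≈ 0.993
  n=2: λ₂ = 4π²/2.571² - 0.5 ≈ 5.472
  n=3: λ₃ = 9π²/2.571² - 0.5 ≈ 12.938
Since π²/2.571² ≈ 1.493 > 0.5, all λₙ > 0.
The n=1 mode decays slowest → dominates as t → ∞.
Asymptotic: u ~ c₁ sin(πx/2.571) e^{-λ₁t} with decay rate λ₁ ≈ 0.993.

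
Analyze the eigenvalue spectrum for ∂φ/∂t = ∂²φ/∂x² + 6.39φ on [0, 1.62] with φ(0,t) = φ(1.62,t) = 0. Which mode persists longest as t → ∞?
Eigenvalues: λₙ = n²π²/1.62² - 6.39.
First three modes:
  n=1: λ₁ = π²/1.62² - 6.39 ≈ -2.629
  n=2: λ₂ = 4π²/1.62² - 6.39 ≈ 8.653
  n=3: λ₃ = 9π²/1.62² - 6.39 ≈ 27.456
Since π²/1.62² ≈ 3.761 < 6.39, λ₁ < 0.
The n=1 mode grows fastest (−λₙ is largest for n=1) → dominates.
Asymptotic: φ ~ c₁ sin(πx/1.62) e^{2.629t} (exponential growth at rate −λ₁ ≈ 2.629).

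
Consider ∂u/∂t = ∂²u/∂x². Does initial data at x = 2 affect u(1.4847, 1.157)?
Yes, for any finite x. The heat equation has infinite propagation speed, so all initial data affects all points at any t > 0.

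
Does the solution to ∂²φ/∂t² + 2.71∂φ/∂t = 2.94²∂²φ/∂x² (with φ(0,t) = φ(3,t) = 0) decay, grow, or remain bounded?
φ → 0. Damping (γ=2.71) dissipates energy; oscillations decay exponentially.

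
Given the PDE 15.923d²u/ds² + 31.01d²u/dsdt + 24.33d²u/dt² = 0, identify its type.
The second-order coefficients are A = 15.923, B = 31.01, C = 24.33. Since B² - 4AC = -588.00626 < 0, this is an elliptic PDE.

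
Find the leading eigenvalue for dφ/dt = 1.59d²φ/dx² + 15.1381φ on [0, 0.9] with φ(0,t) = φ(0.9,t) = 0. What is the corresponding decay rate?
Eigenvalues: λₙ = 1.59n²π²/0.9² - 15.1381.
First three modes:
  n=1: λ₁ = 1.59π²/0.9² - 15.1381 ≈ 4.236
  n=2: λ₂ = 6.36π²/0.9² - 15.1381 ≈ 62.357
  n=3: λ₃ = 14.31π²/0.9² - 15.1381 ≈ 159.225
Since 1.59π²/0.9² ≈ 19.374 > 15.1381, all λₙ > 0.
The n=1 mode decays slowest → dominates as t → ∞.
Asymptotic: φ ~ c₁ sin(πx/0.9) e^{-λ₁t} with decay rate λ₁ ≈ 4.236.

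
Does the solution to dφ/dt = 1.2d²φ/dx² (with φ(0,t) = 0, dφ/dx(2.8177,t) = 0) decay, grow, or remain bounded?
φ → 0. Heat escapes through the Dirichlet boundary.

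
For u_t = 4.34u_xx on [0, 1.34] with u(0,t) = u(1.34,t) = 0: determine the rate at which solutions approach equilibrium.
Eigenvalues: λₙ = 4.34n²π²/1.34².
First three modes:
  n=1: λ₁ = 4.34π²/1.34² ≈ 23.855
  n=2: λ₂ = 17.36π²/1.34² ≈ 95.42 (4× faster decay)
  n=3: λ₃ = 39.06π²/1.34² ≈ 214.695 (9× faster decay)
As t → ∞, higher modes decay exponentially faster. The n=1 mode dominates: u ~ c₁ sin(πx/1.34) e^{-λ₁t}.
Decay rate: λ₁ = 4.34π²/1.34² ≈ 23.855.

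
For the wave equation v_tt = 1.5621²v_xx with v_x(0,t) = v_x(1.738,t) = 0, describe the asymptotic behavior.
v oscillates about a mean that drifts linearly in t (generically unbounded; no decay). There is no damping, so the nonconstant modes persist as standing waves (energy conserved, no decay). But with Neumann conditions at both ends the constant mode has eigenvalue 0: the spatial mean M(t) of v satisfies M'' = 0, so M(t) = M(0) + M'(0)·t. Unless the initial velocity has zero mean (∫v_t(x,0)dx = 0), the solution grows linearly in t (unbounded, though not exponentially); if it does have zero mean, the solution stays bounded and simply oscillates.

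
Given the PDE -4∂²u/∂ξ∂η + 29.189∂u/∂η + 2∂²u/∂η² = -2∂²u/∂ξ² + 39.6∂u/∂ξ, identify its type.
Rewriting in standard form: 2∂²u/∂ξ² - 4∂²u/∂ξ∂η + 2∂²u/∂η² - 39.6∂u/∂ξ + 29.189∂u/∂η = 0. The second-order coefficients are A = 2, B = -4, C = 2. Since B² - 4AC = 0 = 0, this is a parabolic PDE.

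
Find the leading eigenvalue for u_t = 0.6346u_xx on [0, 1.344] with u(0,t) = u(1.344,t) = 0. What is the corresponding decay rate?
Eigenvalues: λₙ = 0.6346n²π²/1.344².
First three modes:
  n=1: λ₁ = 0.6346π²/1.344² ≈ 3.467
  n=2: λ₂ = 2.5384π²/1.344² ≈ 13.87 (4× faster decay)
  n=3: λ₃ = 5.7114π²/1.344² ≈ 31.206 (9× faster decay)
As t → ∞, higher modes decay exponentially faster. The n=1 mode dominates: u ~ c₁ sin(πx/1.344) e^{-λ₁t}.
Decay rate: λ₁ = 0.6346π²/1.344² ≈ 3.467.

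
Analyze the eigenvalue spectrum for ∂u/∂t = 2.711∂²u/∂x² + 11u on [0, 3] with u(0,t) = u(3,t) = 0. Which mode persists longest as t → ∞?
Eigenvalues: λₙ = 2.711n²π²/3² - 11.
First three modes:
  n=1: λ₁ = 2.711π²/3² - 11 ≈ -8.027
  n=2: λ₂ = 10.844π²/3² - 11 ≈ 0.892
  n=3: λ₃ = 24.399π²/3² - 11 ≈ 15.756
Since 2.711π²/3² ≈ 2.973 < 11, λ₁ < 0.
The n=1 mode grows fastest (−λₙ is largest for n=1) → dominates.
Asymptotic: u ~ c₁ sin(πx/3) e^{8.027t} (exponential growth at rate −λ₁ ≈ 8.027).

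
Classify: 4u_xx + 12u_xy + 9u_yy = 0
Parabolic (discriminant = 0).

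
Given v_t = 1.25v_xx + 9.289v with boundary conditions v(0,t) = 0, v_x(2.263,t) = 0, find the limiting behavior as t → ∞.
v grows unboundedly. Reaction dominates diffusion (r=9.289 > κπ²/(4L²)≈0.6); solution grows exponentially.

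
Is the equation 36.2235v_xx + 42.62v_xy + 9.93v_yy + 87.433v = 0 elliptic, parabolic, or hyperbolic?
Computing B² - 4AC with A = 36.2235, B = 42.62, C = 9.93: discriminant = 377.66698 (positive). Answer: hyperbolic.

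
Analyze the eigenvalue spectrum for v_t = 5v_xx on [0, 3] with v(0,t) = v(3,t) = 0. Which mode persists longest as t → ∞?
Eigenvalues: λₙ = 5n²π²/3².
First three modes:
  n=1: λ₁ = 5π²/3² ≈ 5.483
  n=2: λ₂ = 20π²/3² ≈ 21.932 (4× faster decay)
  n=3: λ₃ = 45π²/3² ≈ 49.348 (9× faster decay)
As t → ∞, higher modes decay exponentially faster. The n=1 mode dominates: v ~ c₁ sin(πx/3) e^{-λ₁t}.
Decay rate: λ₁ = 5π²/3² ≈ 5.483.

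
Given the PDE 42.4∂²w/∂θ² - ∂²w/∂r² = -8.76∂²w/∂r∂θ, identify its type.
Rewriting in standard form: -∂²w/∂r² + 8.76∂²w/∂r∂θ + 42.4∂²w/∂θ² = 0. The second-order coefficients are A = -1, B = 8.76, C = 42.4. Since B² - 4AC = 246.3376 > 0, this is a hyperbolic PDE.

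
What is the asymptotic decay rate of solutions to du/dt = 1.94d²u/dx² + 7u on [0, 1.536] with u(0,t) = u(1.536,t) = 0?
Eigenvalues: λₙ = 1.94n²π²/1.536² - 7.
First three modes:
  n=1: λ₁ = 1.94π²/1.536² - 7 ≈ 1.116
  n=2: λ₂ = 7.76π²/1.536² - 7 ≈ 25.462
  n=3: λ₃ = 17.46π²/1.536² - 7 ≈ 66.04
Since 1.94π²/1.536² ≈ 8.116 > 7, all λₙ > 0.
The n=1 mode decays slowest → dominates as t → ∞.
Asymptotic: u ~ c₁ sin(πx/1.536) e^{-λ₁t} with decay rate λ₁ ≈ 1.116.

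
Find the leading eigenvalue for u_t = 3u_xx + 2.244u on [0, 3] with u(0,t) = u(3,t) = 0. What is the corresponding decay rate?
Eigenvalues: λₙ = 3n²π²/3² - 2.244.
First three modes:
  n=1: λ₁ = 3π²/3² - 2.244 ≈ 1.046
  n=2: λ₂ = 12π²/3² - 2.244 ≈ 10.915
  n=3: λ₃ = 27π²/3² - 2.244 ≈ 27.365
Since 3π²/3² ≈ 3.29 > 2.244, all λₙ > 0.
The n=1 mode decays slowest → dominates as t → ∞.
Asymptotic: u ~ c₁ sin(πx/3) e^{-λ₁t} with decay rate λ₁ ≈ 1.046.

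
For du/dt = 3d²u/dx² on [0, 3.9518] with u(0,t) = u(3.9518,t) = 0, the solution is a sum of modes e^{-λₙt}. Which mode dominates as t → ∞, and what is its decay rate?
Eigenvalues: λₙ = 3n²π²/3.9518².
First three modes:
  n=1: λ₁ = 3π²/3.9518² ≈ 1.896
  n=2: λ₂ = 12π²/3.9518² ≈ 7.584 (4× faster decay)
  n=3: λ₃ = 27π²/3.9518² ≈ 17.064 (9× faster decay)
As t → ∞, higher modes decay exponentially faster. The n=1 mode dominates: u ~ c₁ sin(πx/3.9518) e^{-λ₁t}.
Decay rate: λ₁ = 3π²/3.9518² ≈ 1.896.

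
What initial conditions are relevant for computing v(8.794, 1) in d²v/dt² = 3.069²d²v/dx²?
Domain of dependence: [5.725, 11.863]. Signals travel at speed 3.069, so data within |x - 8.794| ≤ 3.069·1 = 3.069 can reach the point.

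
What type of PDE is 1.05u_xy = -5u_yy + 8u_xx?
Rewriting in standard form: -8u_xx + 1.05u_xy + 5u_yy = 0. With A = -8, B = 1.05, C = 5, the discriminant is 161.1025. This is a hyperbolic PDE.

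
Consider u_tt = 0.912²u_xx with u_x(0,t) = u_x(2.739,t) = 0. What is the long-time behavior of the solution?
As t → ∞, u oscillates about a mean that drifts linearly in t (generically unbounded; no decay). There is no damping, so the nonconstant modes persist as standing waves (energy conserved, no decay). But with Neumann conditions at both ends the constant mode has eigenvalue 0: the spatial mean M(t) of u satisfies M'' = 0, so M(t) = M(0) + M'(0)·t. Unless the initial velocity has zero mean (∫u_t(x,0)dx = 0), the solution grows linearly in t (unbounded, though not exponentially); if it does have zero mean, the solution stays bounded and simply oscillates.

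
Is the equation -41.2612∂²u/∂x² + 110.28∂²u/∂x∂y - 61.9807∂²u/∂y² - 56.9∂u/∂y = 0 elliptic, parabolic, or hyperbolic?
Computing B² - 4AC with A = -41.2612, B = 110.28, C = -61.9807: discriminant = 1932.08616464 (positive). Answer: hyperbolic.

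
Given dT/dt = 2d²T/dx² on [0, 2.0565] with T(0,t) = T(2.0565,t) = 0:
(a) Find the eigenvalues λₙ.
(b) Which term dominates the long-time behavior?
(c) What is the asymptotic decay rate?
Eigenvalues: λₙ = 2n²π²/2.0565².
First three modes:
  n=1: λ₁ = 2π²/2.0565² ≈ 4.667
  n=2: λ₂ = 8π²/2.0565² ≈ 18.669 (4× faster decay)
  n=3: λ₃ = 18π²/2.0565² ≈ 42.006 (9× faster decay)
As t → ∞, higher modes decay exponentially faster. The n=1 mode dominates: T ~ c₁ sin(πx/2.0565) e^{-λ₁t}.
Decay rate: λ₁ = 2π²/2.0565² ≈ 4.667.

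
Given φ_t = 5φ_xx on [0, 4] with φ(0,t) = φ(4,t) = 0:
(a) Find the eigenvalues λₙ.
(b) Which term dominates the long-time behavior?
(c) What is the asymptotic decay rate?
Eigenvalues: λₙ = 5n²π²/4².
First three modes:
  n=1: λ₁ = 5π²/4² ≈ 3.084
  n=2: λ₂ = 20π²/4² ≈ 12.337 (4× faster decay)
  n=3: λ₃ = 45π²/4² ≈ 27.758 (9× faster decay)
As t → ∞, higher modes decay exponentially faster. The n=1 mode dominates: φ ~ c₁ sin(πx/4) e^{-λ₁t}.
Decay rate: λ₁ = 5π²/4² ≈ 3.084.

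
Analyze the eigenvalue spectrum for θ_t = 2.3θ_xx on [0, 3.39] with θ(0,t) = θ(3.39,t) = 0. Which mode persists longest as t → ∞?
Eigenvalues: λₙ = 2.3n²π²/3.39².
First three modes:
  n=1: λ₁ = 2.3π²/3.39² ≈ 1.975
  n=2: λ₂ = 9.2π²/3.39² ≈ 7.901 (4× faster decay)
  n=3: λ₃ = 20.7π²/3.39² ≈ 17.778 (9× faster decay)
As t → ∞, higher modes decay exponentially faster. The n=1 mode dominates: θ ~ c₁ sin(πx/3.39) e^{-λ₁t}.
Decay rate: λ₁ = 2.3π²/3.39² ≈ 1.975.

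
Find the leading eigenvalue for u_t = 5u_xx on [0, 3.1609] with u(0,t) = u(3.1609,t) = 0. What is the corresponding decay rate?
Eigenvalues: λₙ = 5n²π²/3.1609².
First three modes:
  n=1: λ₁ = 5π²/3.1609² ≈ 4.939
  n=2: λ₂ = 20π²/3.1609² ≈ 19.756 (4× faster decay)
  n=3: λ₃ = 45π²/3.1609² ≈ 44.452 (9× faster decay)
As t → ∞, higher modes decay exponentially faster. The n=1 mode dominates: u ~ c₁ sin(πx/3.1609) e^{-λ₁t}.
Decay rate: λ₁ = 5π²/3.1609² ≈ 4.939.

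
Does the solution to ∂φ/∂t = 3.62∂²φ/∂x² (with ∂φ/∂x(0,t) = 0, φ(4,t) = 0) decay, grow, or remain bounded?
φ → 0. Heat escapes through the Dirichlet boundary.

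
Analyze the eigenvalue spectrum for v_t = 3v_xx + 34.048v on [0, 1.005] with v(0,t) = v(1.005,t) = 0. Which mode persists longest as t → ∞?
Eigenvalues: λₙ = 3n²π²/1.005² - 34.048.
First three modes:
  n=1: λ₁ = 3π²/1.005² - 34.048 ≈ -4.733
  n=2: λ₂ = 12π²/1.005² - 34.048 ≈ 83.212
  n=3: λ₃ = 27π²/1.005² - 34.048 ≈ 229.786
Since 3π²/1.005² ≈ 29.315 < 34.048, λ₁ < 0.
The n=1 mode grows fastest (−λₙ is largest for n=1) → dominates.
Asymptotic: v ~ c₁ sin(πx/1.005) e^{4.733t} (exponential growth at rate −λ₁ ≈ 4.733).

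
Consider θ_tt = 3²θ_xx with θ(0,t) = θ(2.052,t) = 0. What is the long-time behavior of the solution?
As t → ∞, θ oscillates (no decay). Energy is conserved; the solution oscillates indefinitely as standing waves.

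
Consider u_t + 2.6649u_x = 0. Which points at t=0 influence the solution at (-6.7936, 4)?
A single point: x = -17.4532. The characteristic through (-6.7936, 4) is x - 2.6649t = const, so x = -6.7936 - 2.6649·4 = -17.4532.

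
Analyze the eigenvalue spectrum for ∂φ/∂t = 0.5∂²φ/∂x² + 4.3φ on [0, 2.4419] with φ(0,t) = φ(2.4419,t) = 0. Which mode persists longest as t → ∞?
Eigenvalues: λₙ = 0.5n²π²/2.4419² - 4.3.
First three modes:
  n=1: λ₁ = 0.5π²/2.4419² - 4.3 ≈ -3.472
  n=2: λ₂ = 2π²/2.4419² - 4.3 ≈ -0.99
  n=3: λ₃ = 4.5π²/2.4419² - 4.3 ≈ 3.148
Since 0.5π²/2.4419² ≈ 0.828 < 4.3, λ₁ < 0.
The n=1 mode grows fastest (−λₙ is largest for n=1) → dominates.
Asymptotic: φ ~ c₁ sin(πx/2.4419) e^{3.472t} (exponential growth at rate −λ₁ ≈ 3.472).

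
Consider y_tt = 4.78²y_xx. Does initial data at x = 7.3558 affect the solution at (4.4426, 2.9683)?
Yes. The domain of dependence is [-9.745874, 18.631074], and 7.3558 ∈ [-9.745874, 18.631074].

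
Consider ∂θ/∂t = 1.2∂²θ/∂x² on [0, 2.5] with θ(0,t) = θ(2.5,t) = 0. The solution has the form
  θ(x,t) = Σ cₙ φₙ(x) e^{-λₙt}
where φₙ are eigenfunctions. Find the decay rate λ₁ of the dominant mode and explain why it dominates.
Eigenvalues: λₙ = 1.2n²π²/2.5².
First three modes:
  n=1: λ₁ = 1.2π²/2.5² ≈ 1.895
  n=2: λ₂ = 4.8π²/2.5² ≈ 7.58 (4× faster decay)
  n=3: λ₃ = 10.8π²/2.5² ≈ 17.055 (9× faster decay)
As t → ∞, higher modes decay exponentially faster. The n=1 mode dominates: θ ~ c₁ sin(πx/2.5) e^{-λ₁t}.
Decay rate: λ₁ = 1.2π²/2.5² ≈ 1.895.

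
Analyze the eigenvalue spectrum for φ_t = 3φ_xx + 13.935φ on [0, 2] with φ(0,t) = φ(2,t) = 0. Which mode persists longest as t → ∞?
Eigenvalues: λₙ = 3n²π²/2² - 13.935.
First three modes:
  n=1: λ₁ = 3π²/2² - 13.935 ≈ -6.533
  n=2: λ₂ = 12π²/2² - 13.935 ≈ 15.674
  n=3: λ₃ = 27π²/2² - 13.935 ≈ 52.685
Since 3π²/2² ≈ 7.402 < 13.935, λ₁ < 0.
The n=1 mode grows fastest (−λₙ is largest for n=1) → dominates.
Asymptotic: φ ~ c₁ sin(πx/2) e^{6.533t} (exponential growth at rate −λ₁ ≈ 6.533).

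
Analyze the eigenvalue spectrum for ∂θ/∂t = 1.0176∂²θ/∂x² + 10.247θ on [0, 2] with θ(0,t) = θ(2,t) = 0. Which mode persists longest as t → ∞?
Eigenvalues: λₙ = 1.0176n²π²/2² - 10.247.
First three modes:
  n=1: λ₁ = 1.0176π²/2² - 10.247 ≈ -7.736
  n=2: λ₂ = 4.0704π²/2² - 10.247 ≈ -0.204
  n=3: λ₃ = 9.1584π²/2² - 10.247 ≈ 12.35
Since 1.0176π²/2² ≈ 2.511 < 10.247, λ₁ < 0.
The n=1 mode grows fastest (−λₙ is largest for n=1) → dominates.
Asymptotic: θ ~ c₁ sin(πx/2) e^{7.736t} (exponential growth at rate −λ₁ ≈ 7.736).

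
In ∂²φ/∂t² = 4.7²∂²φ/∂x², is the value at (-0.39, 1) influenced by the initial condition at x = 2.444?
Yes. The domain of dependence is [-5.09, 4.31], and 2.444 ∈ [-5.09, 4.31].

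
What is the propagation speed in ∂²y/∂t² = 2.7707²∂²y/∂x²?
Speed = 2.7707. Information travels along characteristics x = x₀ ± 2.7707t.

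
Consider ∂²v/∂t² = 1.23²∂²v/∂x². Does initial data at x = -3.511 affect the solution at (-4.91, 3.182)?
Yes. The domain of dependence is [-8.82386, -0.99614], and -3.511 ∈ [-8.82386, -0.99614].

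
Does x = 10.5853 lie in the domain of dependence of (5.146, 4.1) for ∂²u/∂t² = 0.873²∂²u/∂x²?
No. The domain of dependence is [1.5667, 8.7253], and 10.5853 is outside this interval.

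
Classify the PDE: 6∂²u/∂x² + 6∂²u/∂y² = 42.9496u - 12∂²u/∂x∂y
Rewriting in standard form: 6∂²u/∂x² + 12∂²u/∂x∂y + 6∂²u/∂y² - 42.9496u = 0. A = 6, B = 12, C = 6. Discriminant B² - 4AC = 0. Since 0 = 0, parabolic.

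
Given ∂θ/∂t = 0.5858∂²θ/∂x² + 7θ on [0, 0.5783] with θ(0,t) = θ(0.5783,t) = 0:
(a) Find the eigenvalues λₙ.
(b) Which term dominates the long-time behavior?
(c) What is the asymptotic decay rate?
Eigenvalues: λₙ = 0.5858n²π²/0.5783² - 7.
First three modes:
  n=1: λ₁ = 0.5858π²/0.5783² - 7 ≈ 10.288
  n=2: λ₂ = 2.3432π²/0.5783² - 7 ≈ 62.152
  n=3: λ₃ = 5.2722π²/0.5783² - 7 ≈ 148.591
Since 0.5858π²/0.5783² ≈ 17.288 > 7, all λₙ > 0.
The n=1 mode decays slowest → dominates as t → ∞.
Asymptotic: θ ~ c₁ sin(πx/0.5783) e^{-λ₁t} with decay rate λ₁ ≈ 10.288.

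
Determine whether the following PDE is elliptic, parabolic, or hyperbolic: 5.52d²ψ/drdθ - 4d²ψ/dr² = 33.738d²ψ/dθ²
Rewriting in standard form: -4d²ψ/dr² + 5.52d²ψ/drdθ - 33.738d²ψ/dθ² = 0. Coefficients: A = -4, B = 5.52, C = -33.738. B² - 4AC = -509.3376, which is negative, so the equation is elliptic.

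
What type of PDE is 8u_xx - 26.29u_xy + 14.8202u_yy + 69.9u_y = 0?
With A = 8, B = -26.29, C = 14.8202, the discriminant is 216.9177. This is a hyperbolic PDE.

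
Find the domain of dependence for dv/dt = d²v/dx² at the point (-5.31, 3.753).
The entire real line. The heat equation has infinite propagation speed: any initial disturbance instantly affects all points (though exponentially small far away).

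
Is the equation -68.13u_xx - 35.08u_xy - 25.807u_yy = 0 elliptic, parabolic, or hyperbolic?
Computing B² - 4AC with A = -68.13, B = -35.08, C = -25.807: discriminant = -5802.31724 (negative). Answer: elliptic.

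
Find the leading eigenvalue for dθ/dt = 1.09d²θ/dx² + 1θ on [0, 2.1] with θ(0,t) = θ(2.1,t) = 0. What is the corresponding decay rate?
Eigenvalues: λₙ = 1.09n²π²/2.1² - 1.
First three modes:
  n=1: λ₁ = 1.09π²/2.1² - 1 ≈ 1.439
  n=2: λ₂ = 4.36π²/2.1² - 1 ≈ 8.758
  n=3: λ₃ = 9.81π²/2.1² - 1 ≈ 20.955
Since 1.09π²/2.1² ≈ 2.439 > 1, all λₙ > 0.
The n=1 mode decays slowest → dominates as t → ∞.
Asymptotic: θ ~ c₁ sin(πx/2.1) e^{-λ₁t} with decay rate λ₁ ≈ 1.439.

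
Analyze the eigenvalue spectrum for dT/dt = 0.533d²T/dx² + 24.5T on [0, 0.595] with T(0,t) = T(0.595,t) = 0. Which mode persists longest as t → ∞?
Eigenvalues: λₙ = 0.533n²π²/0.595² - 24.5.
First three modes:
  n=1: λ₁ = 0.533π²/0.595² - 24.5 ≈ -9.641
  n=2: λ₂ = 2.132π²/0.595² - 24.5 ≈ 34.936
  n=3: λ₃ = 4.797π²/0.595² - 24.5 ≈ 109.232
Since 0.533π²/0.595² ≈ 14.859 < 24.5, λ₁ < 0.
The n=1 mode grows fastest (−λₙ is largest for n=1) → dominates.
Asymptotic: T ~ c₁ sin(πx/0.595) e^{9.641t} (exponential growth at rate −λ₁ ≈ 9.641).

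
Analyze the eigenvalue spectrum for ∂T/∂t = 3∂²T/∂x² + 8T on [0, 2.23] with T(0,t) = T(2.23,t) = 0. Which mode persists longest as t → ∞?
Eigenvalues: λₙ = 3n²π²/2.23² - 8.
First three modes:
  n=1: λ₁ = 3π²/2.23² - 8 ≈ -2.046
  n=2: λ₂ = 12π²/2.23² - 8 ≈ 15.816
  n=3: λ₃ = 27π²/2.23² - 8 ≈ 45.586
Since 3π²/2.23² ≈ 5.954 < 8, λ₁ < 0.
The n=1 mode grows fastest (−λₙ is largest for n=1) → dominates.
Asymptotic: T ~ c₁ sin(πx/2.23) e^{2.046t} (exponential growth at rate −λ₁ ≈ 2.046).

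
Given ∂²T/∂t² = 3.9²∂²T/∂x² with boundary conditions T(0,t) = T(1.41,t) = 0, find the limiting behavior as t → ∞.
T oscillates (no decay). Energy is conserved; the solution oscillates indefinitely as standing waves.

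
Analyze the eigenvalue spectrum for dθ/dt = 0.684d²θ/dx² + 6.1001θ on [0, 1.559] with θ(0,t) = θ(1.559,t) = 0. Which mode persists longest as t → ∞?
Eigenvalues: λₙ = 0.684n²π²/1.559² - 6.1001.
First three modes:
  n=1: λ₁ = 0.684π²/1.559² - 6.1001 ≈ -3.323
  n=2: λ₂ = 2.736π²/1.559² - 6.1001 ≈ 5.01
  n=3: λ₃ = 6.156π²/1.559² - 6.1001 ≈ 18.898
Since 0.684π²/1.559² ≈ 2.778 < 6.1001, λ₁ < 0.
The n=1 mode grows fastest (−λₙ is largest for n=1) → dominates.
Asymptotic: θ ~ c₁ sin(πx/1.559) e^{3.323t} (exponential growth at rate −λ₁ ≈ 3.323).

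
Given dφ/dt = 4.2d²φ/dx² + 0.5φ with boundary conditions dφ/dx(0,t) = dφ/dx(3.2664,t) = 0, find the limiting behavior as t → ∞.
φ grows unboundedly. With Neumann BCs the constant mode has diffusion eigenvalue 0, so any r > 0 makes it grow like e^(0.5t); solution grows exponentially.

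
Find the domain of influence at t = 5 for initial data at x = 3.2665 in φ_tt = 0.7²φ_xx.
Domain of influence: [-0.2335, 6.7665]. Data at x = 3.2665 spreads outward at speed 0.7.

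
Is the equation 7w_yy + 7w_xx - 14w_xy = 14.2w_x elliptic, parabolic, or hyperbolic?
Rewriting in standard form: 7w_xx - 14w_xy + 7w_yy - 14.2w_x = 0. Computing B² - 4AC with A = 7, B = -14, C = 7: discriminant = 0 (zero). Answer: parabolic.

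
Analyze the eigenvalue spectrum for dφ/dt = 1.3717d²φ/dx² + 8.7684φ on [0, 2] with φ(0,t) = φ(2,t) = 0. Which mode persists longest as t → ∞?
Eigenvalues: λₙ = 1.3717n²π²/2² - 8.7684.
First three modes:
  n=1: λ₁ = 1.3717π²/2² - 8.7684 ≈ -5.384
  n=2: λ₂ = 5.4868π²/2² - 8.7684 ≈ 4.77
  n=3: λ₃ = 12.3453π²/2² - 8.7684 ≈ 21.692
Since 1.3717π²/2² ≈ 3.385 < 8.7684, λ₁ < 0.
The n=1 mode grows fastest (−λₙ is largest for n=1) → dominates.
Asymptotic: φ ~ c₁ sin(πx/2) e^{5.384t} (exponential growth at rate −λ₁ ≈ 5.384).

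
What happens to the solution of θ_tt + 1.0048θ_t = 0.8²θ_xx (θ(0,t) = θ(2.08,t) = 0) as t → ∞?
θ → 0. Damping (γ=1.0048) dissipates energy; oscillations decay exponentially.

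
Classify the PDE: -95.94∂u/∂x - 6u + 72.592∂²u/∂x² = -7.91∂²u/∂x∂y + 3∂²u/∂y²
Rewriting in standard form: 72.592∂²u/∂x² + 7.91∂²u/∂x∂y - 3∂²u/∂y² - 95.94∂u/∂x - 6u = 0. A = 72.592, B = 7.91, C = -3. Discriminant B² - 4AC = 933.6721. Since 933.6721 > 0, hyperbolic.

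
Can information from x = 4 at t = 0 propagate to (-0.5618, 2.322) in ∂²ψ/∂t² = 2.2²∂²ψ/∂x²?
Yes. The domain of dependence is [-5.6702, 4.5466], and 4 ∈ [-5.6702, 4.5466].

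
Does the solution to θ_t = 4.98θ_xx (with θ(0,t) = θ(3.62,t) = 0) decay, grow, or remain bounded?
θ → 0. Heat diffuses out through both boundaries.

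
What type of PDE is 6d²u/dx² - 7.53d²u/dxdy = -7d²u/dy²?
Rewriting in standard form: 6d²u/dx² - 7.53d²u/dxdy + 7d²u/dy² = 0. With A = 6, B = -7.53, C = 7, the discriminant is -111.2991. This is an elliptic PDE.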